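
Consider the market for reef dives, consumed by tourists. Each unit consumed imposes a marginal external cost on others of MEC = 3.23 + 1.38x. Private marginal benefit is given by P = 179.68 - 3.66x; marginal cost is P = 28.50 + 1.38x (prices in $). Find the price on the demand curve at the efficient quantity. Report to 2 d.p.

Social marginal benefit = demand − MEC = 176.45 - 5.04x.
Set SMB = MC: 176.45 - 5.04x = 28.50 + 1.38x → x* = 23.0452.
Consumer price on the demand curve at x*: 179.68 − 3.66×23.0452 = 95.3346.

P = $95.33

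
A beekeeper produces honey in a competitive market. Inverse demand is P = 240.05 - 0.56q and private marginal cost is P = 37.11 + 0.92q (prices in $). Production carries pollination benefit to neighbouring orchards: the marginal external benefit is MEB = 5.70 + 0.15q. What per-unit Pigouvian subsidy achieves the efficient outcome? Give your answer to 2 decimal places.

subsidy = $29.23 per unit

Social marginal cost = private MC − MEB = 31.41 + 0.77q.
Set SMC = demand: 31.41 + 0.77q = 240.05 - 0.56q → q* = 156.8722.
The Pigouvian subsidy equals MEB at q*: 5.70 + 0.15×156.8722 = 29.2308.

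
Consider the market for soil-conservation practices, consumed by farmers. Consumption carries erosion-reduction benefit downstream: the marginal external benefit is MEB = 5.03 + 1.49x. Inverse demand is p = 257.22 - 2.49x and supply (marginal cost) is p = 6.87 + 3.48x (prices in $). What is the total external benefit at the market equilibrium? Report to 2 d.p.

$1521.03

Market equilibrium (private): 6.87 + 3.48x = 257.22 - 2.49x → x_m = 41.9347.
Total external benefit = ∫₀^{x_m} (5.03 + 1.49x) dx = 5.03×41.9347 + ½×1.49×41.9347² = 1521.0282.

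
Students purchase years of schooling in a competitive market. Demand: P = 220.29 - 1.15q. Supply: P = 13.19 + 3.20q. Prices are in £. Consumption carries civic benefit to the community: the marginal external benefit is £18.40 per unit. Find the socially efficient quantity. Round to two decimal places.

Social marginal benefit = demand + MEB = 238.69 - 1.15q.
Set SMB = MC: 238.69 - 1.15q = 13.19 + 3.20q → q* = 51.8391.

q* = 51.84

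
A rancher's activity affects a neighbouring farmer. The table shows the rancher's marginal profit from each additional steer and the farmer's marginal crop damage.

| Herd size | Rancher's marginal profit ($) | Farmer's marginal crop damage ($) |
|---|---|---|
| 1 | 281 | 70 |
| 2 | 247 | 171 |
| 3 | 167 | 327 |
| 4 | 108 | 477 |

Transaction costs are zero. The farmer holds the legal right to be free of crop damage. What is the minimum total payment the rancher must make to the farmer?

$241

Efficient level: marginal profit ≥ marginal crop damage through level 2, so k* = 2.
With the farmer holding the right, the rancher must at least compensate total damage at k*: 70 + 171 = 241.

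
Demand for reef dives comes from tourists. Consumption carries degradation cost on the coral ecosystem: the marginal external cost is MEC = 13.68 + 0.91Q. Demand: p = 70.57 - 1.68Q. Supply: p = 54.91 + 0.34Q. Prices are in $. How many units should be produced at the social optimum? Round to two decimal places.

Social marginal benefit = demand − MEC = 56.89 - 2.59Q.
Set SMB = MC: 56.89 - 2.59Q = 54.91 + 0.34Q → Q* = 0.6758.

Q* = 0.68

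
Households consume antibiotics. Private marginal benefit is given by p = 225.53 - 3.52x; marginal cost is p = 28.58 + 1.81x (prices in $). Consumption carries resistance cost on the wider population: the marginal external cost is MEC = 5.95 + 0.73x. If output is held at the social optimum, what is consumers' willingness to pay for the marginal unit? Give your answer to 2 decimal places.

Social marginal benefit = demand − MEC = 219.58 - 4.25x.
Set SMB = MC: 219.58 - 4.25x = 28.58 + 1.81x → x* = 31.5182.
Consumer price on the demand curve at x*: 225.53 − 3.52×31.5182 = 114.5859.

P = $114.59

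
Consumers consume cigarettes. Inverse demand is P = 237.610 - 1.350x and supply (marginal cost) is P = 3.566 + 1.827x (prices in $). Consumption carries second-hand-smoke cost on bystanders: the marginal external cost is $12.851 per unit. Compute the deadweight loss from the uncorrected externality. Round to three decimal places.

DWL = $25.991

Market equilibrium (private): 3.566 + 1.827x = 237.610 - 1.350x → x_m = 73.6682.
Social marginal benefit = demand − MEC = 224.759 - 1.350x.
Set SMB = MC: 224.759 - 1.350x = 3.566 + 1.827x → x* = 69.6232.
Between x* and x_m the wedge MC − SMB runs linearly from 0 to MEC(x_m), so the loss is a triangle.
DWL = ½ × 4.0450 × 12.8510 = 25.9911.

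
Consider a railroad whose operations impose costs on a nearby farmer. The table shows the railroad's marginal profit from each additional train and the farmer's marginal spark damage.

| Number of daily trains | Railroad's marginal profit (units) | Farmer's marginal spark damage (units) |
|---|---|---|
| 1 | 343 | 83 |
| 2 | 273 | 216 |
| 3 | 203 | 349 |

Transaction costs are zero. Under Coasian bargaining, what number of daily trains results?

Bargaining reaches the level where marginal profit last exceeds marginal spark damage.
That holds through level 2 (273 ≥ 216) but not at 3 (203 < 349).

2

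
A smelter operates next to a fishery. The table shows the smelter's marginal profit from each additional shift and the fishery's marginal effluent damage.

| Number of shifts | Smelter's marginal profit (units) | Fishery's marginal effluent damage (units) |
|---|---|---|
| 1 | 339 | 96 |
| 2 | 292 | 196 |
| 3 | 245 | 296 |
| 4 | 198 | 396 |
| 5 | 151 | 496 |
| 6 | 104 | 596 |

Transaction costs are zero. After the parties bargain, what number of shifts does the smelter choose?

Bargaining reaches the level where marginal profit last exceeds marginal effluent damage.
That holds through level 2 (292 ≥ 196) but not at 3 (245 < 296).

2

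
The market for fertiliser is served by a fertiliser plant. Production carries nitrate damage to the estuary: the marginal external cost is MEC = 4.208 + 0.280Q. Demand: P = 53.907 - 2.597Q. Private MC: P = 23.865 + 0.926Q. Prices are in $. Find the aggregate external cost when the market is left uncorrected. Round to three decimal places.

$46.064

Market equilibrium (private): 23.865 + 0.926Q = 53.907 - 2.597Q → Q_m = 8.5274.
Total external cost = ∫₀^{Q_m} (4.208 + 0.280Q) dQ = 4.208×8.5274 + ½×0.280×8.5274² = 46.0636.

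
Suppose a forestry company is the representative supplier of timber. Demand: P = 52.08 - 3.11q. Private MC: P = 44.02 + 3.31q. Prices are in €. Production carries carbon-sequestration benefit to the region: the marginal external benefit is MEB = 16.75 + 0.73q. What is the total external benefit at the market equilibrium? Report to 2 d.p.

Market equilibrium (private): 44.02 + 3.31q = 52.08 - 3.11q → q_m = 1.2555.
Total external benefit = ∫₀^{q_m} (16.75 + 0.73q) dq = 16.75×1.2555 + ½×0.73×1.2555² = 21.6050.

€21.60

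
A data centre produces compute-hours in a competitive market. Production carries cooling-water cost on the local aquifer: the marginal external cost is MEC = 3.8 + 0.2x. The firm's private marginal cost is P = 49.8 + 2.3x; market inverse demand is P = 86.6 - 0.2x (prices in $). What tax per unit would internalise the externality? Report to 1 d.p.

tax = $6.2 per unit

Social marginal cost = private MC + MEC = 53.6 + 2.5x.
Set SMC = demand: 53.6 + 2.5x = 86.6 - 0.2x → x* = 12.2222.
The Pigouvian tax equals MEC at x*: 3.8 + 0.2×12.2222 = 6.2444.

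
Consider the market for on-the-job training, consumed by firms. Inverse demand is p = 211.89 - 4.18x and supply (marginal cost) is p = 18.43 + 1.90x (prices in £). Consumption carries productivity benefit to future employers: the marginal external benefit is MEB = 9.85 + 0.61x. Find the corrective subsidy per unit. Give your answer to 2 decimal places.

Social marginal benefit = demand + MEB = 221.74 - 3.57x.
Set SMB = MC: 221.74 - 3.57x = 18.43 + 1.90x → x* = 37.1682.
The Pigouvian subsidy equals MEB at x*: 9.85 + 0.61×37.1682 = 32.5226.

subsidy = £32.52 per unit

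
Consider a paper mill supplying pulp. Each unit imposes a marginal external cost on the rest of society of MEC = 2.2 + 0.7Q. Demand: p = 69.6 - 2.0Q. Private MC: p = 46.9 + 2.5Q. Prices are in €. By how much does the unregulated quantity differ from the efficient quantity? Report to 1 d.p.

1.1 units

Market equilibrium (private): 46.9 + 2.5Q = 69.6 - 2.0Q → Q_m = 5.0444.
Social marginal cost = private MC + MEC = 49.1 + 3.2Q.
Set SMC = demand: 49.1 + 3.2Q = 69.6 - 2.0Q → Q* = 3.9423.
Gap = |5.0444 − 3.9423| = 1.1021.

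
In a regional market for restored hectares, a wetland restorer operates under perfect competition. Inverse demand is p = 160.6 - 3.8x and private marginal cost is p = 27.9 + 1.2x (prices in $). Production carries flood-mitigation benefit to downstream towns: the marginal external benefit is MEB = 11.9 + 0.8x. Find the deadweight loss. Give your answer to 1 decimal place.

DWL = $130.7

Market equilibrium (private): 27.9 + 1.2x = 160.6 - 3.8x → x_m = 26.5400.
Social marginal cost = private MC − MEB = 16.0 + 0.4x.
Set SMC = demand: 16.0 + 0.4x = 160.6 - 3.8x → x* = 34.4286.
The welfare-loss triangle has base |x_m − x*| and height MEB(x_m) (the vertical gap between SMC and demand is zero at x* and MEB at x_m).
DWL = ½ × 7.8886 × 33.1320 = 130.6825.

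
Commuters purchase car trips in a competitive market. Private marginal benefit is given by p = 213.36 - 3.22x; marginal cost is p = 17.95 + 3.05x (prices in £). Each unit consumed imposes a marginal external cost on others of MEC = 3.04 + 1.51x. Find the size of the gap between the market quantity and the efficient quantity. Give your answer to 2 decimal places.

Market equilibrium (private): 17.95 + 3.05x = 213.36 - 3.22x → x_m = 31.1659.
Social marginal benefit = demand − MEC = 210.32 - 4.73x.
Set SMB = MC: 210.32 - 4.73x = 17.95 + 3.05x → x* = 24.7262.
Gap = |31.1659 − 24.7262| = 6.4397.

6.44 units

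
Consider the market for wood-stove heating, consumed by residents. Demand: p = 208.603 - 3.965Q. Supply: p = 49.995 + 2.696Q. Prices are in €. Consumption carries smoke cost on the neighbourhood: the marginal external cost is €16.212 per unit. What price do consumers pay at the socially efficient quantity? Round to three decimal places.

P = €123.841

Social marginal benefit = demand − MEC = 192.391 - 3.965Q.
Set SMB = MC: 192.391 - 3.965Q = 49.995 + 2.696Q → Q* = 21.3776.
Consumer price on the demand curve at Q*: 208.603 − 3.965×21.3776 = 123.8408.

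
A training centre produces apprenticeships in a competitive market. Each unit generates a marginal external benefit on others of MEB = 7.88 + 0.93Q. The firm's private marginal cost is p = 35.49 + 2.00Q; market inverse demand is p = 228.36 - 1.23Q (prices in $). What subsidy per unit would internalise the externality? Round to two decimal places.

subsidy = $89.05 per unit

Social marginal cost = private MC − MEB = 27.61 + 1.07Q.
Set SMC = demand: 27.61 + 1.07Q = 228.36 - 1.23Q → Q* = 87.2826.
The Pigouvian subsidy equals MEB at Q*: 7.88 + 0.93×87.2826 = 89.0528.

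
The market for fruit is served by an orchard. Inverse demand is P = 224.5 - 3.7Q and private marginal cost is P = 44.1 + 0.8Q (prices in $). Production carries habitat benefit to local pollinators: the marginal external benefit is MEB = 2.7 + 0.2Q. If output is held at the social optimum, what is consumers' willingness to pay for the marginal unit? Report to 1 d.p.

P = $66.9

Social marginal cost = private MC − MEB = 41.4 + 0.6Q.
Set SMC = demand: 41.4 + 0.6Q = 224.5 - 3.7Q → Q* = 42.5814.
Consumer price on the demand curve at Q*: 224.5 − 3.7×42.5814 = 66.9488.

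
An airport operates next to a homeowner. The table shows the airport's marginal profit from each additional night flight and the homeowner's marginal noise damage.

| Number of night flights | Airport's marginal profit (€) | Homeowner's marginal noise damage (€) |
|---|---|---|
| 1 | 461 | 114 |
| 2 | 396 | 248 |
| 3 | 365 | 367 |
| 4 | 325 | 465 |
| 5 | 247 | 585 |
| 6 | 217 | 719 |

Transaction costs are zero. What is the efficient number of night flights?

2

Bargaining reaches the level where marginal profit last exceeds marginal noise damage.
That holds through level 2 (396 ≥ 248) but not at 3 (365 < 367).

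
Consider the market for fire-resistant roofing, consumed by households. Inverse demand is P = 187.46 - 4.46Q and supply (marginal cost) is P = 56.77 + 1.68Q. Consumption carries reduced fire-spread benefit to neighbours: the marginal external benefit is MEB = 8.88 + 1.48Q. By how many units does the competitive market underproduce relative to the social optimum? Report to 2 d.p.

8.67 units

Market equilibrium (private): 56.77 + 1.68Q = 187.46 - 4.46Q → Q_m = 21.2850.
Social marginal benefit = demand + MEB = 196.34 - 2.98Q.
Set SMB = MC: 196.34 - 2.98Q = 56.77 + 1.68Q → Q* = 29.9506.
Gap = |21.2850 − 29.9506| = 8.6656.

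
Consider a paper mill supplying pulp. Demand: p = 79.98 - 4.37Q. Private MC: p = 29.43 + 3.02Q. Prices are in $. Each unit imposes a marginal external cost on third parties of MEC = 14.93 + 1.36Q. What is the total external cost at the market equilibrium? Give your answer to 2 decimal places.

$133.94

Market equilibrium (private): 29.43 + 3.02Q = 79.98 - 4.37Q → Q_m = 6.8403.
Total external cost = ∫₀^{Q_m} (14.93 + 1.36Q) dQ = 14.93×6.8403 + ½×1.36×6.8403² = 133.9427.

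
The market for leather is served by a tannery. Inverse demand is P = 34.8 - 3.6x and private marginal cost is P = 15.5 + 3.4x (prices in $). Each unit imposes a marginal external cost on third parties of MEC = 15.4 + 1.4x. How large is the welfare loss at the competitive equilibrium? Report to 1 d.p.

Market equilibrium (private): 15.5 + 3.4x = 34.8 - 3.6x → x_m = 2.7571.
Social marginal cost = private MC + MEC = 30.9 + 4.8x.
Set SMC = demand: 30.9 + 4.8x = 34.8 - 3.6x → x* = 0.4643.
Between x* and x_m the wedge SMC − demand runs linearly from 0 to MEC(x_m), so the loss is a triangle.
DWL = ½ × 2.2928 × 19.2600 = 22.0797.

DWL = $22.1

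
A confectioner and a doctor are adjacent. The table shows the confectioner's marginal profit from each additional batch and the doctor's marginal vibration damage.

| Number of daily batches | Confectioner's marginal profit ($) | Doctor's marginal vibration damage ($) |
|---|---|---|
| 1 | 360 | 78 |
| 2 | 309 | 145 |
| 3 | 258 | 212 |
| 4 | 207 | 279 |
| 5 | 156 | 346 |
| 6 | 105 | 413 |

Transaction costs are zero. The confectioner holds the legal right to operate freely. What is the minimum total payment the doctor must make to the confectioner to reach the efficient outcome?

Left alone the confectioner would choose level 6 (marginal profit stays positive).
Efficient level: k* = 3 (marginal profit ≥ marginal vibration damage through 3).
The doctor must at least cover the confectioner's forgone profit from cutting 6→3: 207 + 156 + 105 = 468.

$468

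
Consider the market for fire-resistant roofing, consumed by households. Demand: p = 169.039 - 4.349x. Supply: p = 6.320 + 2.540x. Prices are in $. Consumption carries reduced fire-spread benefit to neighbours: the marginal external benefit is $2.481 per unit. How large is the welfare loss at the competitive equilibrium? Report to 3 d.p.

DWL = $0.447

Market equilibrium (private): 6.320 + 2.540x = 169.039 - 4.349x → x_m = 23.6201.
Social marginal benefit = demand + MEB = 171.520 - 4.349x.
Set SMB = MC: 171.520 - 4.349x = 6.320 + 2.540x → x* = 23.9803.
Between x* and x_m the wedge SMB − MC runs linearly from 0 to MEB(x_m), so the loss is a triangle.
DWL = ½ × 0.3602 × 2.4810 = 0.4468.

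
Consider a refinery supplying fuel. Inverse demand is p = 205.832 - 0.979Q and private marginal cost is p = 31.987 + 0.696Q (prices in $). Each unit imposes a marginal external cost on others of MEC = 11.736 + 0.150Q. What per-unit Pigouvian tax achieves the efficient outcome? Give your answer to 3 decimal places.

tax = $25.060 per unit

Social marginal cost = private MC + MEC = 43.723 + 0.846Q.
Set SMC = demand: 43.723 + 0.846Q = 205.832 - 0.979Q → Q* = 88.8268.
The Pigouvian tax equals MEC at Q*: 11.736 + 0.150×88.8268 = 25.0600.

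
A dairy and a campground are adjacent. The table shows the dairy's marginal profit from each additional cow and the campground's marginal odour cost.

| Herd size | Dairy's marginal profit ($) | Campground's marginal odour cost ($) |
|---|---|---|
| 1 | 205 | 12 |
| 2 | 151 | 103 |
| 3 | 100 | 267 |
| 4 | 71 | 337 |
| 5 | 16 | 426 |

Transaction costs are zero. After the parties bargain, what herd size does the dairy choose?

Bargaining reaches the level where marginal profit last exceeds marginal odour cost.
That holds through level 2 (151 ≥ 103) but not at 3 (100 < 267).

2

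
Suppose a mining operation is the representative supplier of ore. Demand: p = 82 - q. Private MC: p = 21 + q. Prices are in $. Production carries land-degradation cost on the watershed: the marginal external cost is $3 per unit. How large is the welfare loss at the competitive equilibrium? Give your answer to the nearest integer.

DWL = $2

Market equilibrium (private): 21 + q = 82 - q → q_m = 30.5000.
Social marginal cost = private MC + MEC = 24 + q.
Set SMC = demand: 24 + q = 82 - q → q* = 29.0000.
Between q* and q_m the wedge SMC − demand runs linearly from 0 to MEC(q_m), so the loss is a triangle.
DWL = ½ × 1.5000 × 3.0000 = 2.2500.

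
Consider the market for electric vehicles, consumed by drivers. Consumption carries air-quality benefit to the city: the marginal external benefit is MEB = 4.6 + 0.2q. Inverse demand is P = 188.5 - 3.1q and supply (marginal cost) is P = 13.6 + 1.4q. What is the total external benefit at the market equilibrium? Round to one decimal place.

Market equilibrium (private): 13.6 + 1.4q = 188.5 - 3.1q → q_m = 38.8667.
Total external benefit = ∫₀^{q_m} (4.6 + 0.2q) dq = 4.6×38.8667 + ½×0.2×38.8667² = 329.8489.

329.8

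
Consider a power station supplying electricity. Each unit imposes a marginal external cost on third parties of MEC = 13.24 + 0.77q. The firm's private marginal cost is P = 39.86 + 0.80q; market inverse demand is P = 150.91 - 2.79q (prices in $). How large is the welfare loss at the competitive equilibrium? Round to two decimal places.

DWL = $157.49

Market equilibrium (private): 39.86 + 0.80q = 150.91 - 2.79q → q_m = 30.9331.
Social marginal cost = private MC + MEC = 53.10 + 1.57q.
Set SMC = demand: 53.10 + 1.57q = 150.91 - 2.79q → q* = 22.4335.
The loss is the area between SMC and demand from q* to q_m; with linear curves that's a triangle of height MEC(q_m).
DWL = ½ × 8.4996 × 37.0585 = 157.4912.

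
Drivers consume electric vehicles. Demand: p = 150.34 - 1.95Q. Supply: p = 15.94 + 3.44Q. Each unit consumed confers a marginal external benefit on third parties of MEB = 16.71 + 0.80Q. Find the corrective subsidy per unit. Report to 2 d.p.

Social marginal benefit = demand + MEB = 167.05 - 1.15Q.
Set SMB = MC: 167.05 - 1.15Q = 15.94 + 3.44Q → Q* = 32.9216.
The Pigouvian subsidy equals MEB at Q*: 16.71 + 0.80×32.9216 = 43.0473.

subsidy = 43.05 per unit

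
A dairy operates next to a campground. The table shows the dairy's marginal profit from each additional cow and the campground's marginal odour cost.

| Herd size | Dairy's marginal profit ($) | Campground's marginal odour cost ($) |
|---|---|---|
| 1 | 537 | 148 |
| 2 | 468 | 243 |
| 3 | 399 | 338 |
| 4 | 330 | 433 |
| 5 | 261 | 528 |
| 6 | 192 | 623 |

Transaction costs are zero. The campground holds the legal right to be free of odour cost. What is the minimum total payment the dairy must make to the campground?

Efficient level: marginal profit ≥ marginal odour cost through level 3, so k* = 3.
With the campground holding the right, the dairy must at least compensate total damage at k*: 148 + 243 + 338 = 729.

$729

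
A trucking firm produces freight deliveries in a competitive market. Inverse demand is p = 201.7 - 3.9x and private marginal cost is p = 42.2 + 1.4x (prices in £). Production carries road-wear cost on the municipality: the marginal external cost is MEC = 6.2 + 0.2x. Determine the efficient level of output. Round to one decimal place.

Social marginal cost = private MC + MEC = 48.4 + 1.6x.
Set SMC = demand: 48.4 + 1.6x = 201.7 - 3.9x → x* = 27.8727.

x* = 27.9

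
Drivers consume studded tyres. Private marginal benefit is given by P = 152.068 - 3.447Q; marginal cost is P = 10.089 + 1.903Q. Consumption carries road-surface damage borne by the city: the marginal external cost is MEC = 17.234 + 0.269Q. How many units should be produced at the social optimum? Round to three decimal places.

Q* = 22.201

Social marginal benefit = demand − MEC = 134.834 - 3.716Q.
Set SMB = MC: 134.834 - 3.716Q = 10.089 + 1.903Q → Q* = 22.2006.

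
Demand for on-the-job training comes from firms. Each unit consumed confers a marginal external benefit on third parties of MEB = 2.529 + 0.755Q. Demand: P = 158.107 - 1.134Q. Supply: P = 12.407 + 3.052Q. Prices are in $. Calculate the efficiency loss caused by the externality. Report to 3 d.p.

Market equilibrium (private): 12.407 + 3.052Q = 158.107 - 1.134Q → Q_m = 34.8065.
Social marginal benefit = demand + MEB = 160.636 - 0.379Q.
Set SMB = MC: 160.636 - 0.379Q = 12.407 + 3.052Q → Q* = 43.2029.
Height of the DWL triangle at Q_m is SMB(Q_m) − MC(Q_m) = MEB(Q_m) = 28.8079.
DWL = ½ × 8.3964 × 28.8079 = 120.9413.

DWL = $120.941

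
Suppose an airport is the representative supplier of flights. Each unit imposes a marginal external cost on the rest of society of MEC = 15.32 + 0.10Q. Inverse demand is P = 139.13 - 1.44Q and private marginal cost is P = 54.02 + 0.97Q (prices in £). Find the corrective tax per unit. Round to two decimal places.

Social marginal cost = private MC + MEC = 69.34 + 1.07Q.
Set SMC = demand: 69.34 + 1.07Q = 139.13 - 1.44Q → Q* = 27.8048.
The Pigouvian tax equals MEC at Q*: 15.32 + 0.10×27.8048 = 18.1005.

tax = £18.10 per unit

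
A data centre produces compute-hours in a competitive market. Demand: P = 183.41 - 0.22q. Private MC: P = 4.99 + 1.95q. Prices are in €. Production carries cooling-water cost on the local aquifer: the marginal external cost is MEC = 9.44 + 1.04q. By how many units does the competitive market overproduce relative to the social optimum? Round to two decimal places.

29.58 units

Market equilibrium (private): 4.99 + 1.95q = 183.41 - 0.22q → q_m = 82.2212.
Social marginal cost = private MC + MEC = 14.43 + 2.99q.
Set SMC = demand: 14.43 + 2.99q = 183.41 - 0.22q → q* = 52.6417.
Gap = |82.2212 − 52.6417| = 29.5795.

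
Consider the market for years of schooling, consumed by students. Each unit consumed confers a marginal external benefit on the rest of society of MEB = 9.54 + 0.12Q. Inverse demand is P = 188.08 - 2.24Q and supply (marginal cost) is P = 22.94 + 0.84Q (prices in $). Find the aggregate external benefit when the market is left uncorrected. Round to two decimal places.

Market equilibrium (private): 22.94 + 0.84Q = 188.08 - 2.24Q → Q_m = 53.6169.
Total external benefit = ∫₀^{Q_m} (9.54 + 0.12Q) dQ = 9.54×53.6169 + ½×0.12×53.6169² = 683.9915.

$683.99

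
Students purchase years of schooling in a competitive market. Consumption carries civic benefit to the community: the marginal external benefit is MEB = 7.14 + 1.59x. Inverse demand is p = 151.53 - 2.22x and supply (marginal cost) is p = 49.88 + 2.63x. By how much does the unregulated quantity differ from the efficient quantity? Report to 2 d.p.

12.41 units

Market equilibrium (private): 49.88 + 2.63x = 151.53 - 2.22x → x_m = 20.9588.
Social marginal benefit = demand + MEB = 158.67 - 0.63x.
Set SMB = MC: 158.67 - 0.63x = 49.88 + 2.63x → x* = 33.3712.
Gap = |20.9588 − 33.3712| = 12.4124.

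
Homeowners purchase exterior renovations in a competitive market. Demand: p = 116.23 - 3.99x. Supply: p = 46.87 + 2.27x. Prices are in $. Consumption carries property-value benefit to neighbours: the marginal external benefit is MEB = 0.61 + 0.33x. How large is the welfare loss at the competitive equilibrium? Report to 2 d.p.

DWL = $1.53

Market equilibrium (private): 46.87 + 2.27x = 116.23 - 3.99x → x_m = 11.0799.
Social marginal benefit = demand + MEB = 116.84 - 3.66x.
Set SMB = MC: 116.84 - 3.66x = 46.87 + 2.27x → x* = 11.7993.
The loss is the area between SMB and MC from x* to x_m; with linear curves that's a triangle of height MEB(x_m).
DWL = ½ × 0.7194 × 4.2664 = 1.5346.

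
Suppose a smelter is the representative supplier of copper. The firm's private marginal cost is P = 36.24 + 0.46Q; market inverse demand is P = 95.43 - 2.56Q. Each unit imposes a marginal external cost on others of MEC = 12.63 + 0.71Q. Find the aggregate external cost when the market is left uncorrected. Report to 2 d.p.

Market equilibrium (private): 36.24 + 0.46Q = 95.43 - 2.56Q → Q_m = 19.5993.
Total external cost = ∫₀^{Q_m} (12.63 + 0.71Q) dQ = 12.63×19.5993 + ½×0.71×19.5993² = 383.9062.

383.91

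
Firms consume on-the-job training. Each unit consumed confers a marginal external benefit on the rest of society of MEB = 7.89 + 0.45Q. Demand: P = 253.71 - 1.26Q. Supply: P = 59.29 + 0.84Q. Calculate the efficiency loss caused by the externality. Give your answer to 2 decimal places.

DWL = 744.04

Market equilibrium (private): 59.29 + 0.84Q = 253.71 - 1.26Q → Q_m = 92.5810.
Social marginal benefit = demand + MEB = 261.60 - 0.81Q.
Set SMB = MC: 261.60 - 0.81Q = 59.29 + 0.84Q → Q* = 122.6121.
The loss is the area between SMB and MC from Q* to Q_m; with linear curves that's a triangle of height MEB(Q_m).
DWL = ½ × 30.0311 × 49.5514 = 744.0415.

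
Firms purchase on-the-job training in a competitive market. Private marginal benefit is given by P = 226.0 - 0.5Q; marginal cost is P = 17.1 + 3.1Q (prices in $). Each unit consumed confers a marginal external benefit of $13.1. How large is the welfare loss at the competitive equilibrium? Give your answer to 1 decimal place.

Market equilibrium (private): 17.1 + 3.1Q = 226.0 - 0.5Q → Q_m = 58.0278.
Social marginal benefit = demand + MEB = 239.1 - 0.5Q.
Set SMB = MC: 239.1 - 0.5Q = 17.1 + 3.1Q → Q* = 61.6667.
Height of the DWL triangle at Q_m is SMB(Q_m) − MC(Q_m) = MEB(Q_m) = 13.1000.
DWL = ½ × 3.6389 × 13.1000 = 23.8348.

DWL = $23.8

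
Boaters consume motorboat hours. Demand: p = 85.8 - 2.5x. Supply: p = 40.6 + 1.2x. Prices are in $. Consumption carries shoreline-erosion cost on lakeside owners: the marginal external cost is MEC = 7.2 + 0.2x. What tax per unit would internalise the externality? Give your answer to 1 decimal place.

Social marginal benefit = demand − MEC = 78.6 - 2.7x.
Set SMB = MC: 78.6 - 2.7x = 40.6 + 1.2x → x* = 9.7436.
The Pigouvian tax equals MEC at x*: 7.2 + 0.2×9.7436 = 9.1487.

tax = $9.1 per unit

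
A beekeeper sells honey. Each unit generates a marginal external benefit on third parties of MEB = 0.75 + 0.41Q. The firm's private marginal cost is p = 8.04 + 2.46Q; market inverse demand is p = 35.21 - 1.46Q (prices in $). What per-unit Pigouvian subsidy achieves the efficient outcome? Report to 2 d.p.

subsidy = $4.01 per unit

Social marginal cost = private MC − MEB = 7.29 + 2.05Q.
Set SMC = demand: 7.29 + 2.05Q = 35.21 - 1.46Q → Q* = 7.9544.
The Pigouvian subsidy equals MEB at Q*: 0.75 + 0.41×7.9544 = 4.0113.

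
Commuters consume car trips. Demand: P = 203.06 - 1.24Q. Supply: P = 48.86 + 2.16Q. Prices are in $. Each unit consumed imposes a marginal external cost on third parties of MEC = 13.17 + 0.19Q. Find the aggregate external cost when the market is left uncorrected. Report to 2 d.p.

$792.70

Market equilibrium (private): 48.86 + 2.16Q = 203.06 - 1.24Q → Q_m = 45.3529.
Total external cost = ∫₀^{Q_m} (13.17 + 0.19Q) dQ = 13.17×45.3529 + ½×0.19×45.3529² = 792.7018.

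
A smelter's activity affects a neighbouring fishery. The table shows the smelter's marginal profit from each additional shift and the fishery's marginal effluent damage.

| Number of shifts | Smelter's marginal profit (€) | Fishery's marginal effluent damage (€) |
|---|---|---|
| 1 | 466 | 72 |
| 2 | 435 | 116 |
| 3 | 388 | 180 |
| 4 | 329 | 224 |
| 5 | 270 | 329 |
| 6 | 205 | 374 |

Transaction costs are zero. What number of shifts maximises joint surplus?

Bargaining reaches the level where marginal profit last exceeds marginal effluent damage.
That holds through level 4 (329 ≥ 224) but not at 5 (270 < 329).

4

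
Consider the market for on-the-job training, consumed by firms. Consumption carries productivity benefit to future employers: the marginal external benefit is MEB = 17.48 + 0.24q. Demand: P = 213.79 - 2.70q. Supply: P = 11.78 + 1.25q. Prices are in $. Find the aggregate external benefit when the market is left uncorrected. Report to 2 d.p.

$1207.82

Market equilibrium (private): 11.78 + 1.25q = 213.79 - 2.70q → q_m = 51.1418.
Total external benefit = ∫₀^{q_m} (17.48 + 0.24q) dq = 17.48×51.1418 + ½×0.24×51.1418² = 1207.8167.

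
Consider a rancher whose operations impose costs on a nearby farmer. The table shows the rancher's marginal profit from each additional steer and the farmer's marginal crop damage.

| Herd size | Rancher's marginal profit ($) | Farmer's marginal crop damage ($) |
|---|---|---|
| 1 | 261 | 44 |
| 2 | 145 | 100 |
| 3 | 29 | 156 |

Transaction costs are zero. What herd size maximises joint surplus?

Bargaining reaches the level where marginal profit last exceeds marginal crop damage.
That holds through level 2 (145 ≥ 100) but not at 3 (29 < 156).

2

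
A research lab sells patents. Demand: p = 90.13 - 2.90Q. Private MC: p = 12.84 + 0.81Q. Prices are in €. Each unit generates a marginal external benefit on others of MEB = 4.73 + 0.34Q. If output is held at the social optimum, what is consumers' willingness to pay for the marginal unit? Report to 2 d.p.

P = €19.55

Social marginal cost = private MC − MEB = 8.11 + 0.47Q.
Set SMC = demand: 8.11 + 0.47Q = 90.13 - 2.90Q → Q* = 24.3383.
Consumer price on the demand curve at Q*: 90.13 − 2.90×24.3383 = 19.5489.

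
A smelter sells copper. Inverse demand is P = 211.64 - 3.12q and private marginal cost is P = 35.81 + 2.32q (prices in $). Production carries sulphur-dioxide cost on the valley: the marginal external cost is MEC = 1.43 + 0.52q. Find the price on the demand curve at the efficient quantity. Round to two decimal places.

P = $120.34

Social marginal cost = private MC + MEC = 37.24 + 2.84q.
Set SMC = demand: 37.24 + 2.84q = 211.64 - 3.12q → q* = 29.2617.
Consumer price on the demand curve at q*: 211.64 − 3.12×29.2617 = 120.3435.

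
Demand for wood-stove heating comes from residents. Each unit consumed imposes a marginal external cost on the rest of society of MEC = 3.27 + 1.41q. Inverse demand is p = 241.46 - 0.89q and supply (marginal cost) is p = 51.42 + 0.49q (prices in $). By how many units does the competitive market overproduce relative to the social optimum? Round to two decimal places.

70.77 units

Market equilibrium (private): 51.42 + 0.49q = 241.46 - 0.89q → q_m = 137.7101.
Social marginal benefit = demand − MEC = 238.19 - 2.30q.
Set SMB = MC: 238.19 - 2.30q = 51.42 + 0.49q → q* = 66.9427.
Gap = |137.7101 − 66.9427| = 70.7674.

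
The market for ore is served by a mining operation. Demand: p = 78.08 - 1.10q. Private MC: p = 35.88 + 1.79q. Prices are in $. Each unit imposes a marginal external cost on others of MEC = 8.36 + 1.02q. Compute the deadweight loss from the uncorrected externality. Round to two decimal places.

Market equilibrium (private): 35.88 + 1.79q = 78.08 - 1.10q → q_m = 14.6021.
Social marginal cost = private MC + MEC = 44.24 + 2.81q.
Set SMC = demand: 44.24 + 2.81q = 78.08 - 1.10q → q* = 8.6547.
The loss is the area between SMC and demand from q* to q_m; with linear curves that's a triangle of height MEC(q_m).
DWL = ½ × 5.9474 × 23.2541 = 69.1507.

DWL = $69.15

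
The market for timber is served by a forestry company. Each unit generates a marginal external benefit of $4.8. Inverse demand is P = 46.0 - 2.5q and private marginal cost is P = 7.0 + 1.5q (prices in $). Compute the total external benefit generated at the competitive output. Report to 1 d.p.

Market equilibrium (private): 7.0 + 1.5q = 46.0 - 2.5q → q_m = 9.7500.
Total external benefit = MEB × q_m = 4.8 × 9.7500 = 46.8000.

$46.8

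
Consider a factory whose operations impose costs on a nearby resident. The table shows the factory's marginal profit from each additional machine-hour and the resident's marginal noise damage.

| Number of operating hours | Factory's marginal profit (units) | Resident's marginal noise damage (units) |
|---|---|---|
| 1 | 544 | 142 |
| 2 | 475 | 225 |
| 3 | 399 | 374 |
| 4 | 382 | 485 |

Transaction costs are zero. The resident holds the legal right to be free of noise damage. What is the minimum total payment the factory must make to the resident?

741

Efficient level: marginal profit ≥ marginal noise damage through level 3, so k* = 3.
With the resident holding the right, the factory must at least compensate total damage at k*: 142 + 225 + 374 = 741.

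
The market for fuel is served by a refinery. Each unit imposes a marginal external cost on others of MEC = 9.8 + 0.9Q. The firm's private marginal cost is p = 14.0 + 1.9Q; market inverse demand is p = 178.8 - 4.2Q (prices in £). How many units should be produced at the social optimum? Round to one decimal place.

Q* = 22.1

Social marginal cost = private MC + MEC = 23.8 + 2.8Q.
Set SMC = demand: 23.8 + 2.8Q = 178.8 - 4.2Q → Q* = 22.1429.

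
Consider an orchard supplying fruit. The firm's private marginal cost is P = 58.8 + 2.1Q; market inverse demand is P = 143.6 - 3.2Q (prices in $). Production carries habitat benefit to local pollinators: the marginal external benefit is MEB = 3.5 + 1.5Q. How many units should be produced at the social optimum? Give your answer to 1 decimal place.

Q* = 23.2

Social marginal cost = private MC − MEB = 55.3 + 0.6Q.
Set SMC = demand: 55.3 + 0.6Q = 143.6 - 3.2Q → Q* = 23.2368.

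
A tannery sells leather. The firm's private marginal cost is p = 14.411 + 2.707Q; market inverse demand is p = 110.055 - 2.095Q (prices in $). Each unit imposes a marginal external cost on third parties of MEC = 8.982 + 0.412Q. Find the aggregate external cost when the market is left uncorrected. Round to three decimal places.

Market equilibrium (private): 14.411 + 2.707Q = 110.055 - 2.095Q → Q_m = 19.9175.
Total external cost = ∫₀^{Q_m} (8.982 + 0.412Q) dQ = 8.982×19.9175 + ½×0.412×19.9175² = 260.6206.

$260.621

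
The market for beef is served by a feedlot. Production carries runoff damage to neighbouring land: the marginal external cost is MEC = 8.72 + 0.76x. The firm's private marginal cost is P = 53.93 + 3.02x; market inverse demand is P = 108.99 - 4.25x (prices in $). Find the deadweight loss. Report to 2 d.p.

DWL = $13.05

Market equilibrium (private): 53.93 + 3.02x = 108.99 - 4.25x → x_m = 7.5736.
Social marginal cost = private MC + MEC = 62.65 + 3.78x.
Set SMC = demand: 62.65 + 3.78x = 108.99 - 4.25x → x* = 5.7709.
The welfare-loss triangle has base |x_m − x*| and height MEC(x_m) (the vertical gap between SMC and demand is zero at x* and MEC at x_m).
DWL = ½ × 1.8027 × 14.4759 = 13.0479.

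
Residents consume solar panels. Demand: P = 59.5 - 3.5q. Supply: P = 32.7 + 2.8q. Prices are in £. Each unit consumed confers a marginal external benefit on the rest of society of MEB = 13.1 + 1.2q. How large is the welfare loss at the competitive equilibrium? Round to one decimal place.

DWL = £32.5

Market equilibrium (private): 32.7 + 2.8q = 59.5 - 3.5q → q_m = 4.2540.
Social marginal benefit = demand + MEB = 72.6 - 2.3q.
Set SMB = MC: 72.6 - 2.3q = 32.7 + 2.8q → q* = 7.8235.
The loss is the area between SMB and MC from q* to q_m; with linear curves that's a triangle of height MEB(q_m).
DWL = ½ × 3.5695 × 18.2048 = 32.4910.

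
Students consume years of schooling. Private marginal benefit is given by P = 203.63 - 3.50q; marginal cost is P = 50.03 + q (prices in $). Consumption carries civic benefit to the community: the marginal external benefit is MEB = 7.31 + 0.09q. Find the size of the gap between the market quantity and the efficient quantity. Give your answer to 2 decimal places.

Market equilibrium (private): 50.03 + q = 203.63 - 3.50q → q_m = 34.1333.
Social marginal benefit = demand + MEB = 210.94 - 3.41q.
Set SMB = MC: 210.94 - 3.41q = 50.03 + q → q* = 36.4875.
Gap = |34.1333 − 36.4875| = 2.3542.

2.35 units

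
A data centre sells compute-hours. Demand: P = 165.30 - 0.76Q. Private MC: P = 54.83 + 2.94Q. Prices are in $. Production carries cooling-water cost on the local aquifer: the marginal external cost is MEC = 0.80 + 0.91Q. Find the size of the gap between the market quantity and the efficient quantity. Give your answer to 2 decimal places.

6.07 units

Market equilibrium (private): 54.83 + 2.94Q = 165.30 - 0.76Q → Q_m = 29.8568.
Social marginal cost = private MC + MEC = 55.63 + 3.85Q.
Set SMC = demand: 55.63 + 3.85Q = 165.30 - 0.76Q → Q* = 23.7896.
Gap = |29.8568 − 23.7896| = 6.0672.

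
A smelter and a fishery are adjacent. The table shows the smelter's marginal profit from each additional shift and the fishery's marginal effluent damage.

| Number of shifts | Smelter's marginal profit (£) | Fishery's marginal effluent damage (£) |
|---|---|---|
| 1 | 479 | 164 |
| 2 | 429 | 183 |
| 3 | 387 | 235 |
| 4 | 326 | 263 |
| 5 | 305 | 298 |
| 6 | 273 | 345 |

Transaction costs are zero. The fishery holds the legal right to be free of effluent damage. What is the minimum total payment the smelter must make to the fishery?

Efficient level: marginal profit ≥ marginal effluent damage through level 5, so k* = 5.
With the fishery holding the right, the smelter must at least compensate total damage at k*: 164 + 183 + 235 + 263 + 298 = 1143.

£1143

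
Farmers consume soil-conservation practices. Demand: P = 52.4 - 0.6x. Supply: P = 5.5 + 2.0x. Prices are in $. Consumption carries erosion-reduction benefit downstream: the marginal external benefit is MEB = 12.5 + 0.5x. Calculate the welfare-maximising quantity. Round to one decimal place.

x* = 28.3

Social marginal benefit = demand + MEB = 64.9 - 0.1x.
Set SMB = MC: 64.9 - 0.1x = 5.5 + 2.0x → x* = 28.2857.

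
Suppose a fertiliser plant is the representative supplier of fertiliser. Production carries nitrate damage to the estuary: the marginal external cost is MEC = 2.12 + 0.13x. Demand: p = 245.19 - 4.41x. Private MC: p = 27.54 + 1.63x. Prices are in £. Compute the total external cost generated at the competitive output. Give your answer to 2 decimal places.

Market equilibrium (private): 27.54 + 1.63x = 245.19 - 4.41x → x_m = 36.0348.
Total external cost = ∫₀^{x_m} (2.12 + 0.13x) dx = 2.12×36.0348 + ½×0.13×36.0348² = 160.7967.

£160.80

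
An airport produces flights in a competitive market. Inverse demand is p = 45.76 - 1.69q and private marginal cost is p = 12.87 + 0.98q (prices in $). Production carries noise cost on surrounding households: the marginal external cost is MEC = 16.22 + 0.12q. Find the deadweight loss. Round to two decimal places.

DWL = $56.13

Market equilibrium (private): 12.87 + 0.98q = 45.76 - 1.69q → q_m = 12.3184.
Social marginal cost = private MC + MEC = 29.09 + 1.10q.
Set SMC = demand: 29.09 + 1.10q = 45.76 - 1.69q → q* = 5.9749.
Between q* and q_m the wedge SMC − demand runs linearly from 0 to MEC(q_m), so the loss is a triangle.
DWL = ½ × 6.3435 × 17.6982 = 56.1343.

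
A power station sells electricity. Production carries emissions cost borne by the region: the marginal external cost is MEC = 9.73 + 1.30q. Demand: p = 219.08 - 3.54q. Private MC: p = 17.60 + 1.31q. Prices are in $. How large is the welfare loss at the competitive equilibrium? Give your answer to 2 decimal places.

DWL = $330.26

Market equilibrium (private): 17.60 + 1.31q = 219.08 - 3.54q → q_m = 41.5423.
Social marginal cost = private MC + MEC = 27.33 + 2.61q.
Set SMC = demand: 27.33 + 2.61q = 219.08 - 3.54q → q* = 31.1789.
Between q* and q_m the wedge SMC − demand runs linearly from 0 to MEC(q_m), so the loss is a triangle.
DWL = ½ × 10.3634 × 63.7349 = 330.2551.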